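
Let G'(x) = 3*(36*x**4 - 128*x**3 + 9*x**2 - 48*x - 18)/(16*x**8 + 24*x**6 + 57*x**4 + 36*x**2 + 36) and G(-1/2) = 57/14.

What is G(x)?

Recognize the product-rule pattern: G'(x) = u'v + uv' with u = 1/(2*x**4/3 + x**2/2 + 1), v = 4 - 3*x/2, so integration by parts undoes it.
A general antiderivative is (4 - 3*x/2)/(2*x**4/3 + x**2/2 + 1) + C.
The condition gives C = 57/14 - (57/14) = 0.
So G(x) = -3*(3*x - 8)/(4*x**4 + 3*x**2 + 6).
Check: d/dx[-3*(3*x - 8)/(4*x**4 + 3*x**2 + 6)] = (108*x**4 - 384*x**3 + 27*x**2 - 144*x - 54)/(16*x**8 + 24*x**6 + 57*x**4 + 36*x**2 + 36), which equals G'(x).

G(x) = -3*(3*x - 8)/(4*x**4 + 3*x**2 + 6)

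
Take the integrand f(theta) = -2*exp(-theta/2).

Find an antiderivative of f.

Since d/dtheta undoes antidifferentiation here, F'(theta) = f(theta) is required of F(theta).
Check: d/dtheta[4*exp(-theta/2)] = -2*exp(-theta/2) = f(theta).

An antiderivative is F(theta) = 4*exp(-theta/2).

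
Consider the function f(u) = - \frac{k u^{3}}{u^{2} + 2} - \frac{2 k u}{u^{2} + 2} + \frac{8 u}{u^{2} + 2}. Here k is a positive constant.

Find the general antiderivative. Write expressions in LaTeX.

Integrate term by term and add the pieces.
Check: d/du[- \frac{k u^{2} - 8 \log{\left(u^{2} + 2 \right)}}{2}] = \frac{- k u^{3} - 2 k u + 8 u}{u^{2} + 2}, which equals f(u).

F(u) = - \frac{k u^{2} - 8 \log{\left(u^{2} + 2 \right)}}{2} + C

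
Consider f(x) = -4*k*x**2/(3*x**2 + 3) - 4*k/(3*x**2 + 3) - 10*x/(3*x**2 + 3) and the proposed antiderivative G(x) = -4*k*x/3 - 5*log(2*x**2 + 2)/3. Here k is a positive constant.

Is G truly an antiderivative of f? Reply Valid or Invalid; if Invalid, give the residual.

Valid. The derivative of G reproduces f.

d/dx[G] = (-4*k*x**2 - 4*k - 10*x)/(3*x**2 + 3)
This equals f(x) exactly, so the claim holds.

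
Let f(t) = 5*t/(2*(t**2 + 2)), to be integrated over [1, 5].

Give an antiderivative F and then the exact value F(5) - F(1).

Antiderivative: F(t) = 5*log(t**2 + 2)/4; value = -5*log(3)/4 + 5*log(27)/4

f matches the chain-rule pattern g'(h)*h' with inner function h(t) = t**2 + 2; substituting u = h(t) collapses the integral.
F(t) = 5*log(t**2 + 2)/4 is an antiderivative of f.
Check: d/dt[5*log(t**2 + 2)/4] = 5*t/(2*t**2 + 4), which equals f(t).
F(5) = 5*log(27)/4; F(1) = 5*log(3)/4.
Integral = F(5) - F(1) = -5*log(3)/4 + 5*log(27)/4.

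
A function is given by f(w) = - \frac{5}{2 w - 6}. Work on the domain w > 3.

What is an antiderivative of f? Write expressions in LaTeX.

Differentiate the proposed F(w) back; it has to land on f(w) exactly.
Check: d/dw[- \frac{5 \log{\left(2 w - 6 \right)}}{2}] = - \frac{5}{2 w - 6} = f(w).

An antiderivative is F(w) = - \frac{5 \log{\left(2 w - 6 \right)}}{2}.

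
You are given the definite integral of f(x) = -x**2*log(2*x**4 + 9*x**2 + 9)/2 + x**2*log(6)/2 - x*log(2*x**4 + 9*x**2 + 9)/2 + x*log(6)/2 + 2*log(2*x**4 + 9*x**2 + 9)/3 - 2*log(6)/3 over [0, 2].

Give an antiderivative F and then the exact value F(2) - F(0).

Integrate term by term and add the pieces.
F(x) = -x**3*log(2*x**4 + 9*x**2 + 9)/6 + 2*x**3/9 + x**3*log(6)/6 - x**2*log(2*x**4 + 9*x**2 + 9)/4 + x**2*log(6)/4 + x**2/2 + 2*x*log(2*x**4 + 9*x**2 + 9)/3 - 25*x/6 - 2*x*log(6)/3 - 3*log(x**2 + 3/2)/8 - 3*log(x**2 + 3)/4 + 7*sqrt(3)*atan(sqrt(3)*x/3)/3 + 11*sqrt(6)*atan(sqrt(6)*x/3)/12 is an antiderivative of f.
Check: d/dx[-x**3*log(2*x**4 + 9*x**2 + 9)/6 + 2*x**3/9 + x**3*log(6)/6 - x**2*log(2*x**4 + 9*x**2 + 9)/4 + x**2*log(6)/4 + x**2/2 + 2*x*log(2*x**4 + 9*x**2 + 9)/3 - 25*x/6 - 2*x*log(6)/3 - 3*log(x**2 + 3/2)/8 - 3*log(x**2 + 3)/4 + 7*sqrt(3)*atan(sqrt(3)*x/3)/3 + 11*sqrt(6)*atan(sqrt(6)*x/3)/12] = -x**2*log(2*x**4 + 9*x**2 + 9)/2 + x**2*log(6)/2 - x*log(2*x**4 + 9*x**2 + 9)/2 + x*log(6)/2 + 2*log(2*x**4 + 9*x**2 + 9)/3 - 2*log(6)/3 = f(x).
F(2) = -41/9 - log(77) - 3*log(7)/4 - 3*log(11/2)/8 + log(6) + 11*sqrt(6)*atan(2*sqrt(6)/3)/12 + 7*sqrt(3)*atan(2*sqrt(3)/3)/3; F(0) = -3*log(3)/4 - 3*log(3/2)/8.
Integral = F(2) - F(0) = -41/9 - log(77/6) - 3*log(7)/4 - 3*log(11/2)/8 + 3*log(3/2)/8 + 3*log(3)/4 + 11*sqrt(6)*atan(2*sqrt(6)/3)/12 + 7*sqrt(3)*atan(2*sqrt(3)/3)/3.

Antiderivative: F(x) = -x**3*log(2*x**4 + 9*x**2 + 9)/6 + 2*x**3/9 + x**3*log(6)/6 - x**2*log(2*x**4 + 9*x**2 + 9)/4 + x**2*log(6)/4 + x**2/2 + 2*x*log(2*x**4 + 9*x**2 + 9)/3 - 25*x/6 - 2*x*log(6)/3 - 3*log(x**2 + 3/2)/8 - 3*log(x**2 + 3)/4 + 7*sqrt(3)*atan(sqrt(3)*x/3)/3 + 11*sqrt(6)*atan(sqrt(6)*x/3)/12; value = -41/9 - log(77/6) - 3*log(7)/4 - 3*log(11/2)/8 + 3*log(3/2)/8 + 3*log(3)/4 + 11*sqrt(6)*atan(2*sqrt(6)/3)/12 + 7*sqrt(3)*atan(2*sqrt(3)/3)/3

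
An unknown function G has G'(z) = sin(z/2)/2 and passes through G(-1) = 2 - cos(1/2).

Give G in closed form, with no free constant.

G(z) = 2 - cos(z/2)

Whatever form G(z) takes, its d/dz must return the stated G'(z).
A general antiderivative is -cos(z/2) + C.
The condition gives C = 2 - cos(1/2) - (-cos(1/2)) = 2.
So G(z) = 2 - cos(z/2).
Check: d/dz[2 - cos(z/2)] = sin(z/2)/2 = G'(z).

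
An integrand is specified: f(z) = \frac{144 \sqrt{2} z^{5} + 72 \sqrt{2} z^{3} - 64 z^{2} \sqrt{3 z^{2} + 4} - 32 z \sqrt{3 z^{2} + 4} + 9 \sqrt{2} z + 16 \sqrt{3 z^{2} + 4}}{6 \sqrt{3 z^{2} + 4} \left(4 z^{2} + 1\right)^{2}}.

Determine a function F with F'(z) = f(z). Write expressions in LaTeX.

An antiderivative is F(z) = \frac{16 z + 3 \sqrt{2} \sqrt{3 z^{2} + 4} \left(4 z^{2} + 1\right) + 4}{6 \left(4 z^{2} + 1\right)}.

An antiderivative F(z) passes only if d/dz[F] lands on f(z) exactly.
Check: d/dz[\frac{16 z + 3 \sqrt{2} \sqrt{3 z^{2} + 4} \left(4 z^{2} + 1\right) + 4}{6 \left(4 z^{2} + 1\right)}] = \frac{144 \sqrt{2} z^{5} + 72 \sqrt{2} z^{3} - 64 z^{2} \sqrt{3 z^{2} + 4} - 32 z \sqrt{3 z^{2} + 4} + 9 \sqrt{2} z + 16 \sqrt{3 z^{2} + 4}}{96 z^{4} \sqrt{3 z^{2} + 4} + 48 z^{2} \sqrt{3 z^{2} + 4} + 6 \sqrt{3 z^{2} + 4}}, which equals f(z).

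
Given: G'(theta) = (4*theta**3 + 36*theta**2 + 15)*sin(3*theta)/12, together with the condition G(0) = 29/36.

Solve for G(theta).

G(theta) = -theta**3*cos(3*theta)/9 + theta**2*sin(3*theta)/9 - theta**2*cos(3*theta) + 2*theta*sin(3*theta)/3 + 2*theta*cos(3*theta)/27 - 2*sin(3*theta)/81 - 7*cos(3*theta)/36 + 1

Whatever form G(theta) takes, its d/dtheta must return the stated G'(theta).
A general antiderivative is -theta**3*cos(3*theta)/9 + theta**2*sin(3*theta)/9 - theta**2*cos(3*theta) + 2*theta*sin(3*theta)/3 + 2*theta*cos(3*theta)/27 - 2*sin(3*theta)/81 - 7*cos(3*theta)/36 + C.
The condition gives C = 29/36 - (-7/36) = 1.
So G(theta) = -theta**3*cos(3*theta)/9 + theta**2*sin(3*theta)/9 - theta**2*cos(3*theta) + 2*theta*sin(3*theta)/3 + 2*theta*cos(3*theta)/27 - 2*sin(3*theta)/81 - 7*cos(3*theta)/36 + 1.
Check: d/dtheta[-theta**3*cos(3*theta)/9 + theta**2*sin(3*theta)/9 - theta**2*cos(3*theta) + 2*theta*sin(3*theta)/3 + 2*theta*cos(3*theta)/27 - 2*sin(3*theta)/81 - 7*cos(3*theta)/36 + 1] = theta**3*sin(3*theta)/3 + 3*theta**2*sin(3*theta) + 5*sin(3*theta)/4, which equals G'(theta).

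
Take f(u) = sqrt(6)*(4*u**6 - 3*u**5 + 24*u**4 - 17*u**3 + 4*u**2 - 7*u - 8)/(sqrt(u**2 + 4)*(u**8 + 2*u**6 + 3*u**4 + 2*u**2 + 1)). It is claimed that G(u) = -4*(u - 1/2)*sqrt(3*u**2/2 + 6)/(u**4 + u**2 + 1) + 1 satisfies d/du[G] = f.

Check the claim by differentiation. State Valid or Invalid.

Valid - differentiating G returns exactly f.

d/du[G] = (4*sqrt(6)*u**6 - 3*sqrt(6)*u**5 + 24*sqrt(6)*u**4 - 17*sqrt(6)*u**3 + 4*sqrt(6)*u**2 - 7*sqrt(6)*u - 8*sqrt(6))/(u**8*sqrt(u**2 + 4) + 2*u**6*sqrt(u**2 + 4) + 3*u**4*sqrt(u**2 + 4) + 2*u**2*sqrt(u**2 + 4) + sqrt(u**2 + 4))
This equals f(u) exactly, so the claim holds.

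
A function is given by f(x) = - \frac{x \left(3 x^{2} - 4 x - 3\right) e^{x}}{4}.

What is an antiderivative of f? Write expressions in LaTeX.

An antiderivative is F(x) = \frac{\left(- 3 x^{3} + 13 x^{2} - 23 x + 23\right) e^{x}}{4}.

Recognize the product-rule pattern: f = u'v + uv' with u = - \frac{3 x^{3}}{4} + \frac{13 x^{2}}{4} - \frac{23 x}{4} + \frac{23}{4}, v = e^{x}, so integration by parts undoes it.
Check: d/dx[\frac{\left(- 3 x^{3} + 13 x^{2} - 23 x + 23\right) e^{x}}{4}] = - \frac{3 x^{3} e^{x}}{4} + x^{2} e^{x} + \frac{3 x e^{x}}{4}, which equals f(x).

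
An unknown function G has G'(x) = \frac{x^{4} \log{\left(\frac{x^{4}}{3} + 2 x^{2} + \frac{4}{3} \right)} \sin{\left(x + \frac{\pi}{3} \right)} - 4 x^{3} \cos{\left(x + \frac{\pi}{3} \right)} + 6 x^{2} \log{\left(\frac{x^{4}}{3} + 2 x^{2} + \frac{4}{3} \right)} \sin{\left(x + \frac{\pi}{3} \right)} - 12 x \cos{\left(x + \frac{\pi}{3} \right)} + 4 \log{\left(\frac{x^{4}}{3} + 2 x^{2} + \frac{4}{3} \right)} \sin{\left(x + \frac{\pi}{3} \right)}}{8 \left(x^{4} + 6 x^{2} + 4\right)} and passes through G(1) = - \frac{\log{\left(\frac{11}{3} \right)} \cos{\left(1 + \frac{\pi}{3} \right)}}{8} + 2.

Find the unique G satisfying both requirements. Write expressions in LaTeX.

Recognize the product-rule pattern: G'(x) = u'v + uv' with u = - \frac{\cos{\left(x + \frac{\pi}{3} \right)}}{8}, v = \log{\left(\frac{x^{4}}{3} + 2 x^{2} + \frac{4}{3} \right)}, so integration by parts undoes it.
A general antiderivative is - \frac{\log{\left(\frac{x^{4}}{3} + 2 x^{2} + \frac{4}{3} \right)} \cos{\left(x + \frac{\pi}{3} \right)}}{8} + C.
The condition gives C = - \frac{\log{\left(\frac{11}{3} \right)} \cos{\left(1 + \frac{\pi}{3} \right)}}{8} + 2 - (- \frac{\log{\left(\frac{11}{3} \right)} \cos{\left(1 + \frac{\pi}{3} \right)}}{8}) = 2.
So G(x) = - \frac{\log{\left(\frac{x^{4}}{3} + 2 x^{2} + \frac{4}{3} \right)} \cos{\left(x + \frac{\pi}{3} \right)} - 16}{8}.
Check: d/dx[- \frac{\log{\left(\frac{x^{4}}{3} + 2 x^{2} + \frac{4}{3} \right)} \cos{\left(x + \frac{\pi}{3} \right)} - 16}{8}] = \frac{x^{4} \log{\left(\frac{x^{4}}{3} + 2 x^{2} + \frac{4}{3} \right)} \sin{\left(x + \frac{\pi}{3} \right)} - 4 x^{3} \cos{\left(x + \frac{\pi}{3} \right)} + 6 x^{2} \log{\left(\frac{x^{4}}{3} + 2 x^{2} + \frac{4}{3} \right)} \sin{\left(x + \frac{\pi}{3} \right)} - 12 x \cos{\left(x + \frac{\pi}{3} \right)} + 4 \log{\left(\frac{x^{4}}{3} + 2 x^{2} + \frac{4}{3} \right)} \sin{\left(x + \frac{\pi}{3} \right)}}{8 x^{4} + 48 x^{2} + 32}, which equals G'(x).

G(x) = - \frac{\log{\left(\frac{x^{4}}{3} + 2 x^{2} + \frac{4}{3} \right)} \cos{\left(x + \frac{\pi}{3} \right)} - 16}{8}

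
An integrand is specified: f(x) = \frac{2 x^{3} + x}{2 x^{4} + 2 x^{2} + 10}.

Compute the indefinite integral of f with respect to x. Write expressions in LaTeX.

The substitution u = x^{4} + x^{2} + 5 works: f is exactly (dF/du)*(du/dx) for that inner function.
Check: d/dx[\frac{\log{\left(x^{4} + x^{2} + 5 \right)}}{4}] = \frac{2 x^{3} + x}{2 x^{4} + 2 x^{2} + 10} = f(x).

F(x) = \frac{\log{\left(x^{4} + x^{2} + 5 \right)}}{4} + C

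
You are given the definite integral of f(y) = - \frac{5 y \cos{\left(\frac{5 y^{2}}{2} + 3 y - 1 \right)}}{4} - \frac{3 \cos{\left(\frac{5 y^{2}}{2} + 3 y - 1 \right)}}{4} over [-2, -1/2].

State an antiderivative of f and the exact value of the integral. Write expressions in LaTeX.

Antiderivative: F(y) = - \frac{\sin{\left(\frac{5 y^{2}}{2} + 3 y - 1 \right)}}{4}; value = \frac{\sin{\left(3 \right)}}{4} + \frac{\sin{\left(\frac{15}{8} \right)}}{4}

The substitution u = \frac{5 y^{2}}{2} + 3 y - 1 works: f is exactly (dF/du)*(du/dy) for that inner function.
F(y) = - \frac{\sin{\left(\frac{5 y^{2}}{2} + 3 y - 1 \right)}}{4} is an antiderivative of f.
Check: d/dy[- \frac{\sin{\left(\frac{5 y^{2}}{2} + 3 y - 1 \right)}}{4}] = - \frac{5 y \cos{\left(\frac{5 y^{2}}{2} + 3 y - 1 \right)}}{4} - \frac{3 \cos{\left(\frac{5 y^{2}}{2} + 3 y - 1 \right)}}{4} = f(y).
F(-1/2) = \frac{\sin{\left(\frac{15}{8} \right)}}{4}; F(-2) = - \frac{\sin{\left(3 \right)}}{4}.
Integral = F(-1/2) - F(-2) = \frac{\sin{\left(3 \right)}}{4} + \frac{\sin{\left(\frac{15}{8} \right)}}{4}.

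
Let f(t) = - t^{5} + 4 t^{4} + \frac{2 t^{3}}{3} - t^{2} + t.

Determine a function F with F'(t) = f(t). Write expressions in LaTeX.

An antiderivative is F(t) = - \frac{t^{2} \left(5 t^{4} - 24 t^{3} - 5 t^{2} + 10 t - 15\right)}{30}.

The integrand splits into summands that can be handled one at a time.
Check: d/dt[- \frac{t^{2} \left(5 t^{4} - 24 t^{3} - 5 t^{2} + 10 t - 15\right)}{30}] = - t^{5} + 4 t^{4} + \frac{2 t^{3}}{3} - t^{2} + t = f(t).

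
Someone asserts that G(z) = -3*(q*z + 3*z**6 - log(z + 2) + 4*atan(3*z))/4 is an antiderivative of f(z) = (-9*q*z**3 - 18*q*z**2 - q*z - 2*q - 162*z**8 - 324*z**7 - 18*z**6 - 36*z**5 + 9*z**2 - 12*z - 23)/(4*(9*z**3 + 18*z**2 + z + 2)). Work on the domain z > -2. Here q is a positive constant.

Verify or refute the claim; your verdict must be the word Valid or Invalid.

Invalid: d/dz[G] - f = (-9*q*z**3 - 18*q*z**2 - q*z - 2*q - 162*z**8 - 324*z**7 - 18*z**6 - 36*z**5 + 9*z**2 - 12*z - 23)/(18*z**3 + 36*z**2 + 2*z + 4), which is not 0.

d/dz[G] = (-27*q*z**3 - 54*q*z**2 - 3*q*z - 6*q - 486*z**8 - 972*z**7 - 54*z**6 - 108*z**5 + 27*z**2 - 36*z - 69)/(36*z**3 + 72*z**2 + 4*z + 8)
d/dz[G] - f(z) = (-9*q*z**3 - 18*q*z**2 - q*z - 2*q - 162*z**8 - 324*z**7 - 18*z**6 - 36*z**5 + 9*z**2 - 12*z - 23)/(18*z**3 + 36*z**2 + 2*z + 4) != 0.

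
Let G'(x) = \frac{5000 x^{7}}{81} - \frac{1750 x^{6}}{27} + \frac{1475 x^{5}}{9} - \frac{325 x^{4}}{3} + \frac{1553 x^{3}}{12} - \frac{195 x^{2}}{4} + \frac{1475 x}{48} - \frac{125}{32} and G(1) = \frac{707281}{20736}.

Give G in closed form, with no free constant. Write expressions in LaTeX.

G(x) = \frac{\left(- 20 x^{2} + 6 x - 15\right)^{4}}{20736}

G'(x) matches the chain-rule pattern g'(h)*h' with inner function h(x) = - \frac{5 x^{2}}{3} + \frac{x}{2} - \frac{5}{4}; substituting u = h(x) collapses the integral.
A general antiderivative is \left(- \frac{5 x^{2}}{3} + \frac{x}{2} - \frac{5}{4}\right)^{4} + C.
The condition gives C = \frac{707281}{20736} - (\frac{707281}{20736}) = 0.
So G(x) = \frac{\left(- 20 x^{2} + 6 x - 15\right)^{4}}{20736}.
Check: d/dx[\frac{\left(- 20 x^{2} + 6 x - 15\right)^{4}}{20736}] = \frac{5000 x^{7}}{81} - \frac{1750 x^{6}}{27} + \frac{1475 x^{5}}{9} - \frac{325 x^{4}}{3} + \frac{1553 x^{3}}{12} - \frac{195 x^{2}}{4} + \frac{1475 x}{48} - \frac{125}{32} = G'(x).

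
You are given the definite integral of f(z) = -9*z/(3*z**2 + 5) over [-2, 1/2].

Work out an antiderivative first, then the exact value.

The substitution u = 3*z**2 + 5 works: f is exactly (dF/du)*(du/dz) for that inner function.
F(z) = -3*log(3*z**2 + 5)/2 is an antiderivative of f.
Check: d/dz[-3*log(3*z**2 + 5)/2] = -9*z/(3*z**2 + 5) = f(z).
F(1/2) = -3*log(23/4)/2; F(-2) = -3*log(17)/2.
Integral = F(1/2) - F(-2) = -3*log(23/4)/2 + 3*log(17)/2.

Antiderivative: F(z) = -3*log(3*z**2 + 5)/2; value = -3*log(23/4)/2 + 3*log(17)/2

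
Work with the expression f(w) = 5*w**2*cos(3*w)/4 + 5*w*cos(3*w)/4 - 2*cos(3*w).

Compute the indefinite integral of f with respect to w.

Integrate term by term and add the pieces.
Check: d/dw[5*w**2*sin(3*w)/12 + 5*w*sin(3*w)/12 + 5*w*cos(3*w)/18 - 41*sin(3*w)/54 + 5*cos(3*w)/36] = 5*w**2*cos(3*w)/4 + 5*w*cos(3*w)/4 - 2*cos(3*w) = f(w).

F(w) = 5*w**2*sin(3*w)/12 + 5*w*sin(3*w)/12 + 5*w*cos(3*w)/18 - 41*sin(3*w)/54 + 5*cos(3*w)/36 + C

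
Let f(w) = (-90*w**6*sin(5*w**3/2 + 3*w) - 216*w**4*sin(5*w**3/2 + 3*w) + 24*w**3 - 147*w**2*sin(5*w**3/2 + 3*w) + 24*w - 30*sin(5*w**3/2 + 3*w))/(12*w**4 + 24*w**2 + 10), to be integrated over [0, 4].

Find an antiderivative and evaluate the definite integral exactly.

Antiderivative: F(w) = log(2*w**4 + 4*w**2 + 5/3)/2 + cos(5*w**3/2 + 3*w); value = -1 + cos(172) - log(5/3)/2 + log(1733/3)/2

Recover f(w) by differentiating a candidate F(w); any mismatch rules it out.
F(w) = log(2*w**4 + 4*w**2 + 5/3)/2 + cos(5*w**3/2 + 3*w) is an antiderivative of f.
Check: d/dw[log(2*w**4 + 4*w**2 + 5/3)/2 + cos(5*w**3/2 + 3*w)] = (-90*w**6*sin(5*w**3/2 + 3*w) - 216*w**4*sin(5*w**3/2 + 3*w) + 24*w**3 - 147*w**2*sin(5*w**3/2 + 3*w) + 24*w - 30*sin(5*w**3/2 + 3*w))/(12*w**4 + 24*w**2 + 10) = f(w).
F(4) = cos(172) + log(1733/3)/2; F(0) = log(5/3)/2 + 1.
Integral = F(4) - F(0) = -1 + cos(172) - log(5/3)/2 + log(1733/3)/2.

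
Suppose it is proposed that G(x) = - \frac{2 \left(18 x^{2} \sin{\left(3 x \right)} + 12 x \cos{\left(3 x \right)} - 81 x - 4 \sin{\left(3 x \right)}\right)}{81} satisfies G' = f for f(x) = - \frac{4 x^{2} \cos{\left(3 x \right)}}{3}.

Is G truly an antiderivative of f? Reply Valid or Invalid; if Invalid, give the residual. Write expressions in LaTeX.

Invalid: d/dx[G] - f = 2, which is not 0.

d/dx[G] = - \frac{4 x^{2} \cos{\left(3 x \right)}}{3} + 2
d/dx[G] - f(x) = 2 != 0.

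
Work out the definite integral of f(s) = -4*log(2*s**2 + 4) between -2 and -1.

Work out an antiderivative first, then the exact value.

Antiderivative: F(s) = -4*s*log(2*s**2 + 4) + 8*s - 8*sqrt(2)*atan(sqrt(2)*s/2); value = -8*log(12) - 8*sqrt(2)*atan(sqrt(2)) + 8*sqrt(2)*atan(sqrt(2)/2) + 4*log(6) + 8

A candidate is checked by its d/ds: the result must match f(s).
F(s) = -4*s*log(2*s**2 + 4) + 8*s - 8*sqrt(2)*atan(sqrt(2)*s/2) is an antiderivative of f.
Check: d/ds[-4*s*log(2*s**2 + 4) + 8*s - 8*sqrt(2)*atan(sqrt(2)*s/2)] = -4*log(s**2 + 2) - 4*log(2), which equals f(s).
F(-1) = -8 + 8*sqrt(2)*atan(sqrt(2)/2) + 4*log(6); F(-2) = -16 + 8*sqrt(2)*atan(sqrt(2)) + 8*log(12).
Integral = F(-1) - F(-2) = -8*log(12) - 8*sqrt(2)*atan(sqrt(2)) + 8*sqrt(2)*atan(sqrt(2)/2) + 4*log(6) + 8.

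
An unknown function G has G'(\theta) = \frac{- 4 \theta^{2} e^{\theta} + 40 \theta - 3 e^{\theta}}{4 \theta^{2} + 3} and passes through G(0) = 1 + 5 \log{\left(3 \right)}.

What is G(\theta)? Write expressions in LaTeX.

G(\theta) = - e^{\theta} + 5 \log{\left(4 \theta^{2} + 3 \right)} + 2

Whatever form G(\theta) takes, its d/d\theta must return the stated G'(\theta).
A general antiderivative is - e^{\theta} + 5 \log{\left(4 \theta^{2} + 3 \right)} + C.
The condition gives C = 1 + 5 \log{\left(3 \right)} - (-1 + 5 \log{\left(3 \right)}) = 2.
So G(\theta) = - e^{\theta} + 5 \log{\left(4 \theta^{2} + 3 \right)} + 2.
Check: d/d\theta[- e^{\theta} + 5 \log{\left(4 \theta^{2} + 3 \right)} + 2] = \frac{- 4 \theta^{2} e^{\theta} + 40 \theta - 3 e^{\theta}}{4 \theta^{2} + 3} = G'(\theta).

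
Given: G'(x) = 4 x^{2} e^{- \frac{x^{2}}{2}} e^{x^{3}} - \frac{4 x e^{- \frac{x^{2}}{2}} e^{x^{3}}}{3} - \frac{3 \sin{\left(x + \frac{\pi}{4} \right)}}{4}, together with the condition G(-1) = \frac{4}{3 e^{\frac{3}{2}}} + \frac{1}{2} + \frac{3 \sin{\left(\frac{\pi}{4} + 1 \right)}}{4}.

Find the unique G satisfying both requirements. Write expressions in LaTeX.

G(x) = \frac{4 e^{x^{3} - \frac{x^{2}}{2}}}{3} + \frac{3 \cos{\left(x + \frac{\pi}{4} \right)}}{4} + \frac{1}{2}

The integrand splits into summands that can be handled one at a time.
A general antiderivative is \frac{4 e^{x^{3} - \frac{x^{2}}{2}}}{3} + \frac{3 \cos{\left(x + \frac{\pi}{4} \right)}}{4} + C.
The condition gives C = \frac{4}{3 e^{\frac{3}{2}}} + \frac{1}{2} + \frac{3 \sin{\left(\frac{\pi}{4} + 1 \right)}}{4} - (\frac{4}{3 e^{\frac{3}{2}}} + \frac{3 \sin{\left(\frac{\pi}{4} + 1 \right)}}{4}) = \frac{1}{2}.
So G(x) = \frac{4 e^{x^{3} - \frac{x^{2}}{2}}}{3} + \frac{3 \cos{\left(x + \frac{\pi}{4} \right)}}{4} + \frac{1}{2}.
Check: d/dx[\frac{4 e^{x^{3} - \frac{x^{2}}{2}}}{3} + \frac{3 \cos{\left(x + \frac{\pi}{4} \right)}}{4} + \frac{1}{2}] = 4 x^{2} e^{- \frac{x^{2}}{2}} e^{x^{3}} - \frac{4 x e^{- \frac{x^{2}}{2}} e^{x^{3}}}{3} - \frac{3 \sin{\left(x + \frac{\pi}{4} \right)}}{4} = G'(x).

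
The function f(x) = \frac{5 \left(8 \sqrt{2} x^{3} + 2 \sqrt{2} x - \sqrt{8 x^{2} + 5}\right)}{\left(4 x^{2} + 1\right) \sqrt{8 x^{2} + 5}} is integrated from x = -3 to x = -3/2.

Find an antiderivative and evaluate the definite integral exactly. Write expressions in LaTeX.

Antiderivative: F(x) = - \frac{5 \left(- \sqrt{2} \sqrt{8 x^{2} + 5} + 2 \operatorname{atan}{\left(2 x \right)}\right)}{4}; value = - \frac{5 \sqrt{154}}{4} - \frac{5 \operatorname{atan}{\left(6 \right)}}{2} + \frac{5 \operatorname{atan}{\left(3 \right)}}{2} + \frac{5 \sqrt{46}}{4}

A candidate is checked by its d/dx: the result must match f(x).
F(x) = - \frac{5 \left(- \sqrt{2} \sqrt{8 x^{2} + 5} + 2 \operatorname{atan}{\left(2 x \right)}\right)}{4} is an antiderivative of f.
Check: d/dx[- \frac{5 \left(- \sqrt{2} \sqrt{8 x^{2} + 5} + 2 \operatorname{atan}{\left(2 x \right)}\right)}{4}] = \frac{40 \sqrt{2} x^{3} + 10 \sqrt{2} x - 5 \sqrt{8 x^{2} + 5}}{4 x^{2} \sqrt{8 x^{2} + 5} + \sqrt{8 x^{2} + 5}}, which equals f(x).
F(-3/2) = \frac{5 \operatorname{atan}{\left(3 \right)}}{2} + \frac{5 \sqrt{46}}{4}; F(-3) = \frac{5 \operatorname{atan}{\left(6 \right)}}{2} + \frac{5 \sqrt{154}}{4}.
Integral = F(-3/2) - F(-3) = - \frac{5 \sqrt{154}}{4} - \frac{5 \operatorname{atan}{\left(6 \right)}}{2} + \frac{5 \operatorname{atan}{\left(3 \right)}}{2} + \frac{5 \sqrt{46}}{4}.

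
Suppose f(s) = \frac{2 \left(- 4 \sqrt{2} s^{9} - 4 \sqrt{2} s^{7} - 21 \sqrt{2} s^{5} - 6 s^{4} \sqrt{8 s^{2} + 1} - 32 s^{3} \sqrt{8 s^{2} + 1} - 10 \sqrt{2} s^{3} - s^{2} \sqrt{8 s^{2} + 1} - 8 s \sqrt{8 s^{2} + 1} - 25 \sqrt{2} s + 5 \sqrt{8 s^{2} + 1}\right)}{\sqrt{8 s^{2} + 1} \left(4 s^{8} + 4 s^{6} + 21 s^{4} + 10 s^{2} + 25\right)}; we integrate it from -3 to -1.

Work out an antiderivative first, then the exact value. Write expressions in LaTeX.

Antiderivative: F(s) = \frac{s}{s^{4} + \frac{s^{2}}{2} + \frac{5}{2}} - \frac{\sqrt{4 s^{2} + \frac{1}{2}}}{2} + \frac{4}{s^{4} + \frac{s^{2}}{2} + \frac{5}{2}}; value = - \frac{3 \sqrt{2}}{4} + \frac{65}{88} + \frac{\sqrt{146}}{4}

For F(s) to be correct the identity F'(s) - f(s) = 0 must hold.
F(s) = \frac{s}{s^{4} + \frac{s^{2}}{2} + \frac{5}{2}} - \frac{\sqrt{4 s^{2} + \frac{1}{2}}}{2} + \frac{4}{s^{4} + \frac{s^{2}}{2} + \frac{5}{2}} is an antiderivative of f.
Check: d/ds[\frac{s}{s^{4} + \frac{s^{2}}{2} + \frac{5}{2}} - \frac{\sqrt{4 s^{2} + \frac{1}{2}}}{2} + \frac{4}{s^{4} + \frac{s^{2}}{2} + \frac{5}{2}}] = \frac{- 8 \sqrt{2} s^{9} - 8 \sqrt{2} s^{7} - 42 \sqrt{2} s^{5} - 12 s^{4} \sqrt{8 s^{2} + 1} - 64 s^{3} \sqrt{8 s^{2} + 1} - 20 \sqrt{2} s^{3} - 2 s^{2} \sqrt{8 s^{2} + 1} - 16 s \sqrt{8 s^{2} + 1} - 50 \sqrt{2} s + 10 \sqrt{8 s^{2} + 1}}{4 s^{8} \sqrt{8 s^{2} + 1} + 4 s^{6} \sqrt{8 s^{2} + 1} + 21 s^{4} \sqrt{8 s^{2} + 1} + 10 s^{2} \sqrt{8 s^{2} + 1} + 25 \sqrt{8 s^{2} + 1}}, which equals f(s).
F(-1) = \frac{3}{4} - \frac{3 \sqrt{2}}{4}; F(-3) = \frac{1}{88} - \frac{\sqrt{146}}{4}.
Integral = F(-1) - F(-3) = - \frac{3 \sqrt{2}}{4} + \frac{65}{88} + \frac{\sqrt{146}}{4}.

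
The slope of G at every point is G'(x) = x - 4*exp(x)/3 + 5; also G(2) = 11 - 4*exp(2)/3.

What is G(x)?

Integrate term by term and add the pieces.
A general antiderivative is x**2/2 + 5*x - 4*exp(x)/3 + C.
The condition gives C = 11 - 4*exp(2)/3 - (12 - 4*exp(2)/3) = -1.
So G(x) = x**2/2 + 5*x - 4*exp(x)/3 - 1.
Check: d/dx[x**2/2 + 5*x - 4*exp(x)/3 - 1] = x - 4*exp(x)/3 + 5 = G'(x).

G(x) = x**2/2 + 5*x - 4*exp(x)/3 - 1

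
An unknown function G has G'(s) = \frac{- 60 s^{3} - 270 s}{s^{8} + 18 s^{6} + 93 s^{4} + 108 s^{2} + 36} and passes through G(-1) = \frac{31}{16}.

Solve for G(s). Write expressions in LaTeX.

G(s) = \frac{s^{4} + 9 s^{2} + 21}{s^{4} + 9 s^{2} + 6}

G'(s) matches the chain-rule pattern g'(h)*h' with inner function h(s) = \frac{s^{4}}{3} + 3 s^{2} + 2; substituting u = h(s) collapses the integral.
A general antiderivative is \frac{5}{\frac{s^{4}}{3} + 3 s^{2} + 2} + C.
The condition gives C = \frac{31}{16} - (\frac{15}{16}) = 1.
So G(s) = \frac{s^{4} + 9 s^{2} + 21}{s^{4} + 9 s^{2} + 6}.
Check: d/ds[\frac{s^{4} + 9 s^{2} + 21}{s^{4} + 9 s^{2} + 6}] = \frac{- 60 s^{3} - 270 s}{s^{8} + 18 s^{6} + 93 s^{4} + 108 s^{2} + 36} = G'(s).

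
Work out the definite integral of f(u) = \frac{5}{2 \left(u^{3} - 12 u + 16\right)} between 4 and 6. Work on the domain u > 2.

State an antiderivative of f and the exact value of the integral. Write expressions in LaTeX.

Antiderivative: F(u) = \frac{5 \left(- u \log{\left(u - 2 \right)} + u \log{\left(u + 4 \right)} + 2 \log{\left(u - 2 \right)} - 2 \log{\left(u + 4 \right)} - 6\right)}{72 \left(u - 2\right)}; value = - \frac{5 \log{\left(8 \right)}}{72} - \frac{5 \log{\left(4 \right)}}{72} + \frac{5 \log{\left(2 \right)}}{72} + \frac{5}{48} + \frac{5 \log{\left(10 \right)}}{72}

Factor the denominator (2 \left(u - 2\right)^{2} \left(u + 4\right)) and decompose: f = \frac{5}{72 \left(u + 4\right)} - \frac{5}{72 \left(u - 2\right)} + \frac{5}{12 \left(u - 2\right)^{2}}; each piece integrates to a log, atan, or power term.
F(u) = \frac{5 \left(- u \log{\left(u - 2 \right)} + u \log{\left(u + 4 \right)} + 2 \log{\left(u - 2 \right)} - 2 \log{\left(u + 4 \right)} - 6\right)}{72 \left(u - 2\right)} is an antiderivative of f.
Check: d/du[\frac{5 \left(- u \log{\left(u - 2 \right)} + u \log{\left(u + 4 \right)} + 2 \log{\left(u - 2 \right)} - 2 \log{\left(u + 4 \right)} - 6\right)}{72 \left(u - 2\right)}] = \frac{5}{2 u^{3} - 24 u + 32}, which equals f(u).
F(6) = - \frac{5}{48} - \frac{5 \log{\left(4 \right)}}{72} + \frac{5 \log{\left(10 \right)}}{72}; F(4) = - \frac{5}{24} - \frac{5 \log{\left(2 \right)}}{72} + \frac{5 \log{\left(8 \right)}}{72}.
Integral = F(6) - F(4) = - \frac{5 \log{\left(8 \right)}}{72} - \frac{5 \log{\left(4 \right)}}{72} + \frac{5 \log{\left(2 \right)}}{72} + \frac{5}{48} + \frac{5 \log{\left(10 \right)}}{72}.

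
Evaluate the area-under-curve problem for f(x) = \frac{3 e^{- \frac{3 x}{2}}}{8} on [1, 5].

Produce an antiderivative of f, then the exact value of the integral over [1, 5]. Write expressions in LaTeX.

Antiderivative: F(x) = - \frac{e^{- \frac{3 x}{2}}}{4}; value = - \frac{1}{4 e^{\frac{15}{2}}} + \frac{1}{4 e^{\frac{3}{2}}}

For F(x) to be correct the identity F'(x) - f(x) = 0 must hold.
F(x) = - \frac{e^{- \frac{3 x}{2}}}{4} is an antiderivative of f.
Check: d/dx[- \frac{e^{- \frac{3 x}{2}}}{4}] = \frac{3 e^{- \frac{3 x}{2}}}{8} = f(x).
F(5) = - \frac{1}{4 e^{\frac{15}{2}}}; F(1) = - \frac{1}{4 e^{\frac{3}{2}}}.
Integral = F(5) - F(1) = - \frac{1}{4 e^{\frac{15}{2}}} + \frac{1}{4 e^{\frac{3}{2}}}.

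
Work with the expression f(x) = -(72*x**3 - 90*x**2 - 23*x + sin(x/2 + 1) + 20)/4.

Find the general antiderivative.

A first test for any F(x): its x-derivative must equal f(x) identically.
Check: d/dx[-2*(-3*x**2/2 + 5*x/4 + 1)**2 + cos(x/2 + 1)/2] = -18*x**3 + 45*x**2/2 + 23*x/4 - sin(x/2 + 1)/4 - 5, which equals f(x).

F(x) = -2*(-3*x**2/2 + 5*x/4 + 1)**2 + cos(x/2 + 1)/2 + C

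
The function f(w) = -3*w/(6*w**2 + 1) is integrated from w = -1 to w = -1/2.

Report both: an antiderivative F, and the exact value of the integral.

Antiderivative: F(w) = -log(4*w**2 + 2/3)/4; value = -log(5/3)/4 + log(14/3)/4

The substitution u = 4*w**2 + 2/3 works: f is exactly (dF/du)*(du/dw) for that inner function.
F(w) = -log(4*w**2 + 2/3)/4 is an antiderivative of f.
Check: d/dw[-log(4*w**2 + 2/3)/4] = -3*w/(6*w**2 + 1) = f(w).
F(-1/2) = -log(5/3)/4; F(-1) = -log(14/3)/4.
Integral = F(-1/2) - F(-1) = -log(5/3)/4 + log(14/3)/4.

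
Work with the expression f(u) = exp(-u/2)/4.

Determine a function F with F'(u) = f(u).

An antiderivative is F(u) = -exp(-u/2)/2.

A candidate is checked by its d/du: the result must match f(u).
Check: d/du[-exp(-u/2)/2] = exp(-u/2)/4 = f(u).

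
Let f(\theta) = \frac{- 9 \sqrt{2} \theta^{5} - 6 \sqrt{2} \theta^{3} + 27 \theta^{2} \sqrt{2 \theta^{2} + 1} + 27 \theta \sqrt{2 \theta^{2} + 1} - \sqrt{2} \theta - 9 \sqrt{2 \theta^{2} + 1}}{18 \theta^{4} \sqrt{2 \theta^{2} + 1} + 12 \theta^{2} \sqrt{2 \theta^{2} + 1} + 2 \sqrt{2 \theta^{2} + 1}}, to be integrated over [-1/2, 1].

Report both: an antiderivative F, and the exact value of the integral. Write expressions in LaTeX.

Recover f(\theta) by differentiating a candidate F(\theta); any mismatch rules it out.
F(\theta) = - \frac{3 \sqrt{2} \theta^{2} \sqrt{2 \theta^{2} + 1} + 18 \theta + \sqrt{2} \sqrt{2 \theta^{2} + 1} + 9}{4 \left(3 \theta^{2} + 1\right)} is an antiderivative of f.
Check: d/d\theta[- \frac{3 \sqrt{2} \theta^{2} \sqrt{2 \theta^{2} + 1} + 18 \theta + \sqrt{2} \sqrt{2 \theta^{2} + 1} + 9}{4 \left(3 \theta^{2} + 1\right)}] = \frac{- 9 \sqrt{2} \theta^{5} - 6 \sqrt{2} \theta^{3} + 27 \theta^{2} \sqrt{2 \theta^{2} + 1} + 27 \theta \sqrt{2 \theta^{2} + 1} - \sqrt{2} \theta - 9 \sqrt{2 \theta^{2} + 1}}{18 \theta^{4} \sqrt{2 \theta^{2} + 1} + 12 \theta^{2} \sqrt{2 \theta^{2} + 1} + 2 \sqrt{2 \theta^{2} + 1}} = f(\theta).
F(1) = - \frac{27}{16} - \frac{\sqrt{6}}{4}; F(-1/2) = - \frac{\sqrt{3}}{4}.
Integral = F(1) - F(-1/2) = - \frac{27}{16} - \frac{\sqrt{6}}{4} + \frac{\sqrt{3}}{4}.

Antiderivative: F(\theta) = - \frac{3 \sqrt{2} \theta^{2} \sqrt{2 \theta^{2} + 1} + 18 \theta + \sqrt{2} \sqrt{2 \theta^{2} + 1} + 9}{4 \left(3 \theta^{2} + 1\right)}; value = - \frac{27}{16} - \frac{\sqrt{6}}{4} + \frac{\sqrt{3}}{4}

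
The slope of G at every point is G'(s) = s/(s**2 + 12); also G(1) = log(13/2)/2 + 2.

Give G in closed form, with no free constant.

The substitution u = s**2/2 + 6 works: G'(s) is exactly (dG/du)*(du/ds) for that inner function.
A general antiderivative is log(s**2/2 + 6)/2 + C.
The condition gives C = log(13/2)/2 + 2 - (log(13/2)/2) = 2.
So G(s) = log(s**2/2 + 6)/2 + 2.
Check: d/ds[log(s**2/2 + 6)/2 + 2] = s/(s**2 + 12) = G'(s).

G(s) = log(s**2/2 + 6)/2 + 2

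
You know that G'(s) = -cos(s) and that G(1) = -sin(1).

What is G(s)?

G(s) = -sin(s)

Check a candidate G(s) by differentiating: d/ds[G] must match the given G'(s).
A general antiderivative is -sin(s) + C.
The condition gives C = -sin(1) - (-sin(1)) = 0.
So G(s) = -sin(s).
Check: d/ds[-sin(s)] = -cos(s) = G'(s).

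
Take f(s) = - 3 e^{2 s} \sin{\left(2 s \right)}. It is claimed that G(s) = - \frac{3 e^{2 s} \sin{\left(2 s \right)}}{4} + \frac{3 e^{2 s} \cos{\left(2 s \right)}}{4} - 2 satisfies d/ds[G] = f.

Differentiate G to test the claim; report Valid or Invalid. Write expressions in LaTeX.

Valid - differentiating G returns exactly f.

d/ds[G] = - 3 e^{2 s} \sin{\left(2 s \right)}
This equals f(s) exactly, so the claim holds.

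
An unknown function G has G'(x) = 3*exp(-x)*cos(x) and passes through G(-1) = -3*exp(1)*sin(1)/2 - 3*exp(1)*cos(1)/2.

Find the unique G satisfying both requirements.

A candidate passes only if d/dx[G] lands on the given G'(x) exactly.
A general antiderivative is 3*exp(-x)*sin(x)/2 - 3*exp(-x)*cos(x)/2 + C.
The condition gives C = -3*exp(1)*sin(1)/2 - 3*exp(1)*cos(1)/2 - (-3*exp(1)*sin(1)/2 - 3*exp(1)*cos(1)/2) = 0.
So G(x) = (3*sin(x) - 3*cos(x))*exp(-x)/2.
Check: d/dx[(3*sin(x) - 3*cos(x))*exp(-x)/2] = 3*exp(-x)*cos(x) = G'(x).

G(x) = (3*sin(x) - 3*cos(x))*exp(-x)/2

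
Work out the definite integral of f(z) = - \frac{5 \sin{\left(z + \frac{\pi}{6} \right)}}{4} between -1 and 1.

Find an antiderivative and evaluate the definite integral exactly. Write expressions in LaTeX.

Antiderivative: F(z) = \frac{5 \cos{\left(z + \frac{\pi}{6} \right)}}{4}; value = - \frac{5 \sin{\left(1 + \frac{\pi}{3} \right)}}{4} + \frac{5 \cos{\left(\frac{\pi}{6} + 1 \right)}}{4}

Recover f(z) by differentiating a candidate F(z); any mismatch rules it out.
F(z) = \frac{5 \cos{\left(z + \frac{\pi}{6} \right)}}{4} is an antiderivative of f.
Check: d/dz[\frac{5 \cos{\left(z + \frac{\pi}{6} \right)}}{4}] = - \frac{5 \sin{\left(z + \frac{\pi}{6} \right)}}{4} = f(z).
F(1) = \frac{5 \cos{\left(\frac{\pi}{6} + 1 \right)}}{4}; F(-1) = \frac{5 \sin{\left(1 + \frac{\pi}{3} \right)}}{4}.
Integral = F(1) - F(-1) = - \frac{5 \sin{\left(1 + \frac{\pi}{3} \right)}}{4} + \frac{5 \cos{\left(\frac{\pi}{6} + 1 \right)}}{4}.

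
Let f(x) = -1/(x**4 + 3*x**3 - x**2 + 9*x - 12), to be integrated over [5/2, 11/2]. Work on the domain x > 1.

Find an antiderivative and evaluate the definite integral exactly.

Antiderivative: F(x) = (-114*log(x - 1) + 24*log(x + 4) + 45*log(x**2 + 3) + 70*sqrt(3)*atan(sqrt(3)*x/3))/2280; value = -log(9/2)/20 - 7*sqrt(3)*atan(5*sqrt(3)/6)/228 - 3*log(37/4)/152 - log(13/2)/95 + log(3/2)/20 + log(19/2)/95 + 7*sqrt(3)*atan(11*sqrt(3)/6)/228 + 3*log(133/4)/152

The denominator factors as (x - 1)*(x + 4)*(x**2 + 3); partial fractions split f into directly integrable pieces: (3*x + 7)/(76*(x**2 + 3)) + 1/(95*(x + 4)) - 1/(20*(x - 1)).
F(x) = (-114*log(x - 1) + 24*log(x + 4) + 45*log(x**2 + 3) + 70*sqrt(3)*atan(sqrt(3)*x/3))/2280 is an antiderivative of f.
Check: d/dx[(-114*log(x - 1) + 24*log(x + 4) + 45*log(x**2 + 3) + 70*sqrt(3)*atan(sqrt(3)*x/3))/2280] = -1/(x**4 + 3*x**3 - x**2 + 9*x - 12) = f(x).
F(11/2) = -log(9/2)/20 + log(19/2)/95 + 7*sqrt(3)*atan(11*sqrt(3)/6)/228 + 3*log(133/4)/152; F(5/2) = -log(3/2)/20 + log(13/2)/95 + 3*log(37/4)/152 + 7*sqrt(3)*atan(5*sqrt(3)/6)/228.
Integral = F(11/2) - F(5/2) = -log(9/2)/20 - 7*sqrt(3)*atan(5*sqrt(3)/6)/228 - 3*log(37/4)/152 - log(13/2)/95 + log(3/2)/20 + log(19/2)/95 + 7*sqrt(3)*atan(11*sqrt(3)/6)/228 + 3*log(133/4)/152.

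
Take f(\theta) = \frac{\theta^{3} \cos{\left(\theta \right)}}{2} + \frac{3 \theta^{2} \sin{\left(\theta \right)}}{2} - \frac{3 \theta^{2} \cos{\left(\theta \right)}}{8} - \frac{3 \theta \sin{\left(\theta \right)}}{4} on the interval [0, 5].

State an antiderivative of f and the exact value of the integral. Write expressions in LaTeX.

Antiderivative: F(\theta) = \frac{\left(\theta^{3} - \frac{3 \theta^{2}}{4}\right) \sin{\left(\theta \right)}}{2}; value = \frac{425 \sin{\left(5 \right)}}{8}

f has the shape u'v + uv' for u = \frac{\theta^{3}}{2} - \frac{3 \theta^{2}}{8} and v = \sin{\left(\theta \right)} — it is the derivative of the product u*v.
F(\theta) = \frac{\left(\theta^{3} - \frac{3 \theta^{2}}{4}\right) \sin{\left(\theta \right)}}{2} is an antiderivative of f.
Check: d/d\theta[\frac{\left(\theta^{3} - \frac{3 \theta^{2}}{4}\right) \sin{\left(\theta \right)}}{2}] = \frac{\theta^{3} \cos{\left(\theta \right)}}{2} + \frac{3 \theta^{2} \sin{\left(\theta \right)}}{2} - \frac{3 \theta^{2} \cos{\left(\theta \right)}}{8} - \frac{3 \theta \sin{\left(\theta \right)}}{4} = f(\theta).
F(5) = \frac{425 \sin{\left(5 \right)}}{8}; F(0) = 0.
Integral = F(5) - F(0) = \frac{425 \sin{\left(5 \right)}}{8}.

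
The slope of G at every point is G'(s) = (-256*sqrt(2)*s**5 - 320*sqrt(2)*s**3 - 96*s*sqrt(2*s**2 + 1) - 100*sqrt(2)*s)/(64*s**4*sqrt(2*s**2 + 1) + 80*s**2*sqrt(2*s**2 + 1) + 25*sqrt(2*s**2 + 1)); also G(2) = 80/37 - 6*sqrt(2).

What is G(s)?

G(s) = 2*(8*s**2 - sqrt(2)*sqrt(2*s**2 + 1)*(8*s**2 + 5) + 8)/(8*s**2 + 5)

Differentiate the proposed G(s) back; it has to land on the given G'(s).
A general antiderivative is -4*sqrt(s**2 + 1/2) + 3/(4*s**2 + 5/2) + C.
The condition gives C = 80/37 - 6*sqrt(2) - (6/37 - 6*sqrt(2)) = 2.
So G(s) = 2*(8*s**2 - sqrt(2)*sqrt(2*s**2 + 1)*(8*s**2 + 5) + 8)/(8*s**2 + 5).
Check: d/ds[2*(8*s**2 - sqrt(2)*sqrt(2*s**2 + 1)*(8*s**2 + 5) + 8)/(8*s**2 + 5)] = (-256*sqrt(2)*s**5 - 320*sqrt(2)*s**3 - 96*s*sqrt(2*s**2 + 1) - 100*sqrt(2)*s)/(64*s**4*sqrt(2*s**2 + 1) + 80*s**2*sqrt(2*s**2 + 1) + 25*sqrt(2*s**2 + 1)) = G'(s).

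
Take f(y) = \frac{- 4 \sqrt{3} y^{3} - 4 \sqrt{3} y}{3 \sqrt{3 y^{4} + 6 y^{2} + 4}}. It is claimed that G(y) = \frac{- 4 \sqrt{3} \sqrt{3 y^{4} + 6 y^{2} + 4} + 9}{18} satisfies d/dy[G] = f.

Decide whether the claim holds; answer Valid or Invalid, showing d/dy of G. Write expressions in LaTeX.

Valid - the claim checks out under differentiation.

d/dy[G] = \frac{- 4 \sqrt{3} y^{3} - 4 \sqrt{3} y}{3 \sqrt{3 y^{4} + 6 y^{2} + 4}}
This equals f(y) exactly, so the claim holds.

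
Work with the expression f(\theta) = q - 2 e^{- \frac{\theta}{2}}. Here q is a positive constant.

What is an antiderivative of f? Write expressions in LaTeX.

An antiderivative is F(\theta) = \left(q \theta e^{\frac{\theta}{2}} + 4\right) e^{- \frac{\theta}{2}}.

Since d/d\theta undoes antidifferentiation here, F'(\theta) = f(\theta) is required of F(\theta).
Check: d/d\theta[\left(q \theta e^{\frac{\theta}{2}} + 4\right) e^{- \frac{\theta}{2}}] = \left(q e^{\frac{\theta}{2}} - 2\right) e^{- \frac{\theta}{2}}, which equals f(\theta).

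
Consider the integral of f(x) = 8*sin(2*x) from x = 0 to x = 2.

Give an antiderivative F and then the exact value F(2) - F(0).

Antiderivative: F(x) = -4*cos(2*x); value = 4 - 4*cos(4)

A candidate is checked by its d/dx: the result must match f(x).
F(x) = -4*cos(2*x) is an antiderivative of f.
Check: d/dx[-4*cos(2*x)] = 8*sin(2*x) = f(x).
F(2) = -4*cos(4); F(0) = -4.
Integral = F(2) - F(0) = 4 - 4*cos(4).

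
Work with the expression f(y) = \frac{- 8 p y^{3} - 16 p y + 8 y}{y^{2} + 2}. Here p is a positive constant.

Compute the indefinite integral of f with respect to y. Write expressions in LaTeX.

F(y) = - 4 p y^{2} + 4 \log{\left(y^{2} + 2 \right)} + C

Check any antiderivative F(y) by computing F'(y) and comparing it with f(y).
Check: d/dy[- 4 p y^{2} + 4 \log{\left(y^{2} + 2 \right)}] = \frac{- 8 p y^{3} - 16 p y + 8 y}{y^{2} + 2} = f(y).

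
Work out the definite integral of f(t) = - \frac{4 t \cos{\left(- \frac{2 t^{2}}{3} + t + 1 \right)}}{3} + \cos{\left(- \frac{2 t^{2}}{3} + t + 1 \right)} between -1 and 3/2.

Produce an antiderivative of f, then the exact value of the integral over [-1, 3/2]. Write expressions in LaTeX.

The substitution u = - \frac{2 t^{2}}{3} + t + 1 works: f is exactly (dF/du)*(du/dt) for that inner function.
F(t) = \sin{\left(- \frac{2 t^{2}}{3} + t + 1 \right)} is an antiderivative of f.
Check: d/dt[\sin{\left(- \frac{2 t^{2}}{3} + t + 1 \right)}] = - \frac{4 t \cos{\left(- \frac{2 t^{2}}{3} + t + 1 \right)}}{3} + \cos{\left(- \frac{2 t^{2}}{3} + t + 1 \right)} = f(t).
F(3/2) = \sin{\left(1 \right)}; F(-1) = - \sin{\left(\frac{2}{3} \right)}.
Integral = F(3/2) - F(-1) = \sin{\left(\frac{2}{3} \right)} + \sin{\left(1 \right)}.

Antiderivative: F(t) = \sin{\left(- \frac{2 t^{2}}{3} + t + 1 \right)}; value = \sin{\left(\frac{2}{3} \right)} + \sin{\left(1 \right)}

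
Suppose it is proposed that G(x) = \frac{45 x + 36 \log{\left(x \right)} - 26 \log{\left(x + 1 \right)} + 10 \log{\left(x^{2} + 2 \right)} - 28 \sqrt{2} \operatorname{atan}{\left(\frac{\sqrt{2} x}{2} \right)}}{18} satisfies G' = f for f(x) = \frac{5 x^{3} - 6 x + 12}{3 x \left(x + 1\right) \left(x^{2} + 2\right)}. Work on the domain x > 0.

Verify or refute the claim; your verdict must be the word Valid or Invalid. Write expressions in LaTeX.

Invalid: d/dx[G] - f = \frac{5}{2}, which is not 0.

d/dx[G] = \frac{15 x^{4} + 25 x^{3} + 30 x^{2} + 18 x + 24}{6 x^{4} + 6 x^{3} + 12 x^{2} + 12 x}
d/dx[G] - f(x) = \frac{5}{2} != 0.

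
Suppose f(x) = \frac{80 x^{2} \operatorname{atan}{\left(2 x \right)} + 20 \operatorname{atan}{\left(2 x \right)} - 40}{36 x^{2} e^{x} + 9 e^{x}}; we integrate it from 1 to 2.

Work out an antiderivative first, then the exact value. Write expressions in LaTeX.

Recognize the product-rule pattern: f = u'v + uv' with u = - \frac{20 \operatorname{atan}{\left(2 x \right)}}{9}, v = e^{- x}, so integration by parts undoes it.
F(x) = - \frac{20 e^{- x} \operatorname{atan}{\left(2 x \right)}}{9} is an antiderivative of f.
Check: d/dx[- \frac{20 e^{- x} \operatorname{atan}{\left(2 x \right)}}{9}] = \frac{80 x^{2} \operatorname{atan}{\left(2 x \right)} + 20 \operatorname{atan}{\left(2 x \right)} - 40}{36 x^{2} e^{x} + 9 e^{x}} = f(x).
F(2) = - \frac{20 \operatorname{atan}{\left(4 \right)}}{9 e^{2}}; F(1) = - \frac{20 \operatorname{atan}{\left(2 \right)}}{9 e}.
Integral = F(2) - F(1) = - \frac{20 \operatorname{atan}{\left(4 \right)}}{9 e^{2}} + \frac{20 \operatorname{atan}{\left(2 \right)}}{9 e}.

Antiderivative: F(x) = - \frac{20 e^{- x} \operatorname{atan}{\left(2 x \right)}}{9}; value = - \frac{20 \operatorname{atan}{\left(4 \right)}}{9 e^{2}} + \frac{20 \operatorname{atan}{\left(2 \right)}}{9 e}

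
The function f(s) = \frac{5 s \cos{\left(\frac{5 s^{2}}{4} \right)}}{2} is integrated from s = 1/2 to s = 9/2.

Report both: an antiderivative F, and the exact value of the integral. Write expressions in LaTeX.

Antiderivative: F(s) = \sin{\left(\frac{5 s^{2}}{4} \right)}; value = - \sin{\left(\frac{5}{16} \right)} + \sin{\left(\frac{405}{16} \right)}

The substitution u = \frac{5 s^{2}}{4} works: f is exactly (dF/du)*(du/ds) for that inner function.
F(s) = \sin{\left(\frac{5 s^{2}}{4} \right)} is an antiderivative of f.
Check: d/ds[\sin{\left(\frac{5 s^{2}}{4} \right)}] = \frac{5 s \cos{\left(\frac{5 s^{2}}{4} \right)}}{2} = f(s).
F(9/2) = \sin{\left(\frac{405}{16} \right)}; F(1/2) = \sin{\left(\frac{5}{16} \right)}.
Integral = F(9/2) - F(1/2) = - \sin{\left(\frac{5}{16} \right)} + \sin{\left(\frac{405}{16} \right)}.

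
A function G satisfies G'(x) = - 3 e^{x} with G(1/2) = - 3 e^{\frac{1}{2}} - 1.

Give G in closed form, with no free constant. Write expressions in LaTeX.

G(x) = - 3 e^{x} - 1

The proposed G(x) is checked by its d/dx: the result must match the given G'(x).
A general antiderivative is - 3 e^{x} + C.
The condition gives C = - 3 e^{\frac{1}{2}} - 1 - (- 3 e^{\frac{1}{2}}) = -1.
So G(x) = - 3 e^{x} - 1.
Check: d/dx[- 3 e^{x} - 1] = - 3 e^{x} = G'(x).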